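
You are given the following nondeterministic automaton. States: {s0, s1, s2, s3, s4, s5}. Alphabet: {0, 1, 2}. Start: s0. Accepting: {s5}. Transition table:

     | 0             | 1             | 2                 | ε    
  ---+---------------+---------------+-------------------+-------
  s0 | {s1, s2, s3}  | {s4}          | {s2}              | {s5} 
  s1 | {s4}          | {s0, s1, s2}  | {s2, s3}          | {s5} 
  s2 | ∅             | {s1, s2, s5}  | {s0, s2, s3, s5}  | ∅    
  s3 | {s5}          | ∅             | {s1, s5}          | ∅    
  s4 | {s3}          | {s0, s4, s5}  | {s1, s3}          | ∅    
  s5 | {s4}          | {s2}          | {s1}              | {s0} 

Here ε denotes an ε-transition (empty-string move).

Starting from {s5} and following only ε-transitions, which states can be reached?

Begin with {s5}.
ε-move s5 → s0; add s0.

{s0, s5}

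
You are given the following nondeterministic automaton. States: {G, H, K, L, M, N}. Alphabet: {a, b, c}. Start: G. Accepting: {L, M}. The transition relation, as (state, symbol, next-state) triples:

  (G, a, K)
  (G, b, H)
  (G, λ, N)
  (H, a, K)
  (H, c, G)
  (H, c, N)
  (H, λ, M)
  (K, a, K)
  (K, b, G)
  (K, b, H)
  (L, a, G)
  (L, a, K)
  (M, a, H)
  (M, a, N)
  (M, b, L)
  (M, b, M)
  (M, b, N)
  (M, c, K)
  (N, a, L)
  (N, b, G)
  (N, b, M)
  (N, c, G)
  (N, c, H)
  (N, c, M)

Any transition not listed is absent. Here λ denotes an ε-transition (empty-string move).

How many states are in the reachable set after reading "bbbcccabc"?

5

Start: ε-closure({G}) = {G, N}.
Read 'b': {G, N} → {G, H, M, N}.
Read 'b': {G, H, M, N} → {G, H, L, M, N}.
Read 'b': {G, H, L, M, N} → {G, H, L, M, N}.
Read 'c': {G, H, L, M, N} → {G, H, K, M, N}.
Read 'c': {G, H, K, M, N} → {G, H, K, M, N}.
Read 'c': {G, H, K, M, N} → {G, H, K, M, N}.
Read 'a': {G, H, K, M, N} → {H, K, L, M, N}.
Read 'b': {H, K, L, M, N} → {G, H, L, M, N}.
Read 'c': {G, H, L, M, N} → {G, H, K, M, N}.
That set has 5 states.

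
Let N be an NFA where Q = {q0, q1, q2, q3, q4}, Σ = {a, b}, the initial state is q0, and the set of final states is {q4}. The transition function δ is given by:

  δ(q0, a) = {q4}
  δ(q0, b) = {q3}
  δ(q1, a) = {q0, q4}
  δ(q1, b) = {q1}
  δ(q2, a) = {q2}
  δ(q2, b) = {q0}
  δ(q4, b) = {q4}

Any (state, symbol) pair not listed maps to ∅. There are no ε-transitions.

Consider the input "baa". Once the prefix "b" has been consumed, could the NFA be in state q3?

Yes

Start in {q0}.
Read 'b': q0→{q3}; now {q3}.
State q3 is in {q3}.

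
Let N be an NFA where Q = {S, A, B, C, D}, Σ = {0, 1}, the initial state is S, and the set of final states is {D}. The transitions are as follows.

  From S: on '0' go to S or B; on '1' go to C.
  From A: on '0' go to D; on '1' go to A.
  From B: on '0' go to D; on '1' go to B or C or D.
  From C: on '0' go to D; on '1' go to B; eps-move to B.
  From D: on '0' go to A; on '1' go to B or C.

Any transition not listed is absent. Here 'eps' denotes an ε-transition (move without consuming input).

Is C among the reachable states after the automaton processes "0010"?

No

Start in {S}.
Read '0': {S} → {S, B}.
Read '0': {S, B} → {S, B, D}.
Read '1': {S, B, D} → {B, C, D}.
Read '0': {B, C, D} → {A, D}.
State C is not in {A, D}.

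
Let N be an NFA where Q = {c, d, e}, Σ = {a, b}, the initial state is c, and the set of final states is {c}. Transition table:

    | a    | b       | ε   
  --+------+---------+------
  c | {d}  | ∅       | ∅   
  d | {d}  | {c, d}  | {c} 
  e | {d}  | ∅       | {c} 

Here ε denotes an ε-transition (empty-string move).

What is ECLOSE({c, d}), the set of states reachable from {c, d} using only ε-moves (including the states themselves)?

{c, d}

Begin with {c, d}.
No ε-moves leave this set, so the closure equals the set itself.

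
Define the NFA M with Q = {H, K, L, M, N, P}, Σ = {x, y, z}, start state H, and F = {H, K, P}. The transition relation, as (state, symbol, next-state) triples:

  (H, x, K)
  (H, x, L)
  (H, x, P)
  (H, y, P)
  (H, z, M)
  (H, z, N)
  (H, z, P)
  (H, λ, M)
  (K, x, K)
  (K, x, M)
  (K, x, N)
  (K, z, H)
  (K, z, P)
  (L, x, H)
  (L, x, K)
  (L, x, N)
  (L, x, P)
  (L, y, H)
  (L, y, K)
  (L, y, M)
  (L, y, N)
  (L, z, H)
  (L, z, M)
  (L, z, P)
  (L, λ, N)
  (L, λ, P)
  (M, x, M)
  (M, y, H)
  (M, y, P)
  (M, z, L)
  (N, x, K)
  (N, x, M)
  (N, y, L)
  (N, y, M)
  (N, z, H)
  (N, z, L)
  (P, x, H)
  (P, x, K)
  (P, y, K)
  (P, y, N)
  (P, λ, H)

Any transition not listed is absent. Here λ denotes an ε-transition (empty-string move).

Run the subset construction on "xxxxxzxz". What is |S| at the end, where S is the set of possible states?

5

Start: ε-closure({H}) = {H, M}.
Read 'x': H→{K, L, P}, M→{M}; union {K, L, M, P}; ε-closure = {H, K, L, M, N, P}.
Read 'x': H→{K, L, P}, K→{K, M, N}, L→{H, K, N, P}, M→{M}, N→{K, M}, P→{H, K}; now {H, K, L, M, N, P}.
Read 'x': H→{K, L, P}, K→{K, M, N}, L→{H, K, N, P}, M→{M}, N→{K, M}, P→{H, K}; now {H, K, L, M, N, P}.
Read 'x': H→{K, L, P}, K→{K, M, N}, L→{H, K, N, P}, M→{M}, N→{K, M}, P→{H, K}; now {H, K, L, M, N, P}.
Read 'x': H→{K, L, P}, K→{K, M, N}, L→{H, K, N, P}, M→{M}, N→{K, M}, P→{H, K}; now {H, K, L, M, N, P}.
Read 'z': H→{M, N, P}, K→{H, P}, L→{H, M, P}, M→{L}, N→{H, L}, P→∅; now {H, L, M, N, P}.
Read 'x': H→{K, L, P}, L→{H, K, N, P}, M→{M}, N→{K, M}, P→{H, K}; now {H, K, L, M, N, P}.
Read 'z': H→{M, N, P}, K→{H, P}, L→{H, M, P}, M→{L}, N→{H, L}, P→∅; now {H, L, M, N, P}.
That set has 5 states.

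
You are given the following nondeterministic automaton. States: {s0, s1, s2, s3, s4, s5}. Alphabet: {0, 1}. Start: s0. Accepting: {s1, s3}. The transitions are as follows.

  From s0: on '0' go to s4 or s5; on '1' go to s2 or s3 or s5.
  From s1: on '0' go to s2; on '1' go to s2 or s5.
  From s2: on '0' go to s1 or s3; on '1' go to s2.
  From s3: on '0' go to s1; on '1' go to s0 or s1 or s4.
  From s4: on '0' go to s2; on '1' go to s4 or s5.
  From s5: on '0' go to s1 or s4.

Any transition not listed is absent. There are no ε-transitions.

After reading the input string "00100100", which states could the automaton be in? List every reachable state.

{s1, s2, s3, s4}

Start in {s0}.
Read '0': {s0} → {s4, s5}.
Read '0': {s4, s5} → {s1, s2, s4}.
Read '1': {s1, s2, s4} → {s2, s4, s5}.
Read '0': {s2, s4, s5} → {s1, s2, s3, s4}.
Read '0': {s1, s2, s3, s4} → {s1, s2, s3}.
Read '1': {s1, s2, s3} → {s0, s1, s2, s4, s5}.
Read '0': {s0, s1, s2, s4, s5} → {s1, s2, s3, s4, s5}.
Read '0': {s1, s2, s3, s4, s5} → {s1, s2, s3, s4}.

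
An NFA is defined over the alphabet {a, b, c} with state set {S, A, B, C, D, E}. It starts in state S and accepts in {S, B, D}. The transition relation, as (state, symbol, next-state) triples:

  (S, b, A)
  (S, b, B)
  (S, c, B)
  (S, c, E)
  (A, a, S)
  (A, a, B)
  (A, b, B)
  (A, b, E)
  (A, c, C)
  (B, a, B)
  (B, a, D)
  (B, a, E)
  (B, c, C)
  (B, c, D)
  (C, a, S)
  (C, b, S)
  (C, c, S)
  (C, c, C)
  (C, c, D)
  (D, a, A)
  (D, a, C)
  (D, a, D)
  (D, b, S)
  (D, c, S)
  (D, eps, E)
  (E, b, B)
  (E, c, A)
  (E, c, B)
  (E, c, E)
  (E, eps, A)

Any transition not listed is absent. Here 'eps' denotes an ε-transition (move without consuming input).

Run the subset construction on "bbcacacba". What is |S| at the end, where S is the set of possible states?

Start in {S}.
Read 'b': S→{A, B}; now {A, B}.
Read 'b': A→{B, E}, B→∅; union {B, E}; ε-closure = {A, B, E}.
Read 'c': A→{C}, B→{C, D}, E→{A, B, E}; now {A, B, C, D, E}.
Read 'a': A→{S, B}, B→{B, D, E}, C→{S}, D→{A, C, D}, E→∅; now {S, A, B, C, D, E}.
Read 'c': S→{B, E}, A→{C}, B→{C, D}, C→{S, C, D}, D→{S}, E→{A, B, E}; now {S, A, B, C, D, E}.
Read 'a': S→∅, A→{S, B}, B→{B, D, E}, C→{S}, D→{A, C, D}, E→∅; now {S, A, B, C, D, E}.
Read 'c': S→{B, E}, A→{C}, B→{C, D}, C→{S, C, D}, D→{S}, E→{A, B, E}; now {S, A, B, C, D, E}.
Read 'b': S→{A, B}, A→{B, E}, B→∅, C→{S}, D→{S}, E→{B}; now {S, A, B, E}.
Read 'a': S→∅, A→{S, B}, B→{B, D, E}, E→∅; union {S, B, D, E}; ε-closure = {S, A, B, D, E}.
That set has 5 states.

5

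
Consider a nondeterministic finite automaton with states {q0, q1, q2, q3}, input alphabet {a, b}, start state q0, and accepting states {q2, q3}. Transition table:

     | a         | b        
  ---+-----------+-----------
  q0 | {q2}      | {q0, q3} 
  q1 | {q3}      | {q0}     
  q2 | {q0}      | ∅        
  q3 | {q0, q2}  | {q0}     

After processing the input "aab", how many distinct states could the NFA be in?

Start in {q0}.
Read 'a': q0→{q2}; now {q2}.
Read 'a': q2→{q0}; now {q0}.
Read 'b': q0→{q0, q3}; now {q0, q3}.
That set has 2 states.

2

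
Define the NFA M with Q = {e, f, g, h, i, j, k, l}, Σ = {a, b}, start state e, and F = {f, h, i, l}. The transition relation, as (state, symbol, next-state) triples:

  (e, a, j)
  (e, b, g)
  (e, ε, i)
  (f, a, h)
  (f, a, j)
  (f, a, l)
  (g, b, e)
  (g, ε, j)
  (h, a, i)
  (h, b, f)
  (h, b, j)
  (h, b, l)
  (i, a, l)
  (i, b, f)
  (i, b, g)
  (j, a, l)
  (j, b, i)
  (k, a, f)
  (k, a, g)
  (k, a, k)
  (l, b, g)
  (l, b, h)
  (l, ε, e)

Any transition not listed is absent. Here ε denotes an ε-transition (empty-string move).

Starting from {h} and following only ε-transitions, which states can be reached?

{h}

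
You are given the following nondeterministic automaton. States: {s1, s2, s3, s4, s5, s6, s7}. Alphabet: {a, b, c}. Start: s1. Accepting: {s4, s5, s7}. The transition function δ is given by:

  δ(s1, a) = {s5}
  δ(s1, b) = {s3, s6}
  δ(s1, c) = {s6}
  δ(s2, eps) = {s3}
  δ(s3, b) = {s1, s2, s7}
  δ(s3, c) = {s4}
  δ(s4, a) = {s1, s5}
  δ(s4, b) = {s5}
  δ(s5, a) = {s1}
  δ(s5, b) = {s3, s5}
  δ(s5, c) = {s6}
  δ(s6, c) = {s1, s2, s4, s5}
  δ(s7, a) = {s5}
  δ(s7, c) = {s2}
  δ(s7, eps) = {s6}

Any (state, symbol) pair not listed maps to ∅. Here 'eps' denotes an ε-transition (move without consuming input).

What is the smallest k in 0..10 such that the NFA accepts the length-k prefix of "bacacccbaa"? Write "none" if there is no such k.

Start in {s1}.
Read 'b': {s1} → {s3, s6}.
Read 'a': {s3, s6} → ∅.
The set is empty and remains empty for the remaining 8 symbols.
No reachable set along the way intersects F.

none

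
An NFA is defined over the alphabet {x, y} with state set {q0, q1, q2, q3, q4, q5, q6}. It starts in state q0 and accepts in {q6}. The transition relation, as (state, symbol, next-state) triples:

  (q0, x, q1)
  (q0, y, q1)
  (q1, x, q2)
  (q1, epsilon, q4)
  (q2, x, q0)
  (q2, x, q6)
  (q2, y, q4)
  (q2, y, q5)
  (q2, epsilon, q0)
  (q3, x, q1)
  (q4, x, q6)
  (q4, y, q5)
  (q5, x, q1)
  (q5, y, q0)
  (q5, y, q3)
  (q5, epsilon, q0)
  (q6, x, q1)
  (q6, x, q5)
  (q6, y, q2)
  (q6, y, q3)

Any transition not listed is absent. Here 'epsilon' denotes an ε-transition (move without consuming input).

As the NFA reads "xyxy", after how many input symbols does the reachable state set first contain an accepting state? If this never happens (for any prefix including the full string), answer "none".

Start in {q0}.
Read 'x': q0→{q1}; union {q1}; ε-closure = {q1, q4}.
Read 'y': q1→∅, q4→{q5}; union {q5}; ε-closure = {q0, q5}.
Read 'x': q0→{q1}, q5→{q1}; union {q1}; ε-closure = {q1, q4}.
Read 'y': q1→∅, q4→{q5}; union {q5}; ε-closure = {q0, q5}.
No reachable set along the way intersects F.

none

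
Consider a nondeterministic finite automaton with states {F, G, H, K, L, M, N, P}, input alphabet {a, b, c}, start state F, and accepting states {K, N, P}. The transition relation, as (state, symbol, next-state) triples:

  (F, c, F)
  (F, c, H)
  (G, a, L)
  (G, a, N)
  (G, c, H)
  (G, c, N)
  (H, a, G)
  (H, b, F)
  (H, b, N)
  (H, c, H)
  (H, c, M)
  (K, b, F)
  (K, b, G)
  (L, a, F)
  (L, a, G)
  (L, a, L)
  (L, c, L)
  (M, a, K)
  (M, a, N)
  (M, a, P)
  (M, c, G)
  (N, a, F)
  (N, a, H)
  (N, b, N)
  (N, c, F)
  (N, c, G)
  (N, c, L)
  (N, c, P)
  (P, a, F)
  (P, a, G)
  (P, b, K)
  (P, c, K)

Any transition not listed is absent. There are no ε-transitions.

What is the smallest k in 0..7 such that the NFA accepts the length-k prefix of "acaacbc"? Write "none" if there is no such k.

none

Start in {F}.
Read 'a': F→∅; now ∅.
The set is empty and remains empty for the remaining 6 symbols.
No reachable set along the way intersects F.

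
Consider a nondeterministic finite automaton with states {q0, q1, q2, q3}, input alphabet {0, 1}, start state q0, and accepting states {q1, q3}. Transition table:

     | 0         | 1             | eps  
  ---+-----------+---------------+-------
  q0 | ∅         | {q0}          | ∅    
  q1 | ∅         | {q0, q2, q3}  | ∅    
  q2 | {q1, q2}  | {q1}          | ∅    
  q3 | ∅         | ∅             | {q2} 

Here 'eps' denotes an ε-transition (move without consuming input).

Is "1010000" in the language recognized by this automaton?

No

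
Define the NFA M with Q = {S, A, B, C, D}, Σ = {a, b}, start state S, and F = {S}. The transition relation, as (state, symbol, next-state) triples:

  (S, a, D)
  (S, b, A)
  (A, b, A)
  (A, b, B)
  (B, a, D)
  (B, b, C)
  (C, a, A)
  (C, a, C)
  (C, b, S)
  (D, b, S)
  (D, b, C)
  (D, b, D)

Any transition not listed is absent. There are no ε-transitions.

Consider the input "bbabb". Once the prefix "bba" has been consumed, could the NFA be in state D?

Start in {S}.
Read 'b': {S} → {A}.
Read 'b': {A} → {A, B}.
Read 'a': {A, B} → {D}.
State D is in {D}.

Yes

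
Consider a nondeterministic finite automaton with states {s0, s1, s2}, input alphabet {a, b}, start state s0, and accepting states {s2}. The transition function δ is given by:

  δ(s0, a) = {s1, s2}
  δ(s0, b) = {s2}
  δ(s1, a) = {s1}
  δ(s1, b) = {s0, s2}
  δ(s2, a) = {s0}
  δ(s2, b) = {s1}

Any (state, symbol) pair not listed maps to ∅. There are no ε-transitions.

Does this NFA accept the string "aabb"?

Yes

Start in {s0}.
Read 'a': s0→{s1, s2}; now {s1, s2}.
Read 'a': s1→{s1}, s2→{s0}; now {s0, s1}.
Read 'b': s0→{s2}, s1→{s0, s2}; now {s0, s2}.
Read 'b': s0→{s2}, s2→{s1}; now {s1, s2}.
The final set {s1, s2} contains the accepting state s2.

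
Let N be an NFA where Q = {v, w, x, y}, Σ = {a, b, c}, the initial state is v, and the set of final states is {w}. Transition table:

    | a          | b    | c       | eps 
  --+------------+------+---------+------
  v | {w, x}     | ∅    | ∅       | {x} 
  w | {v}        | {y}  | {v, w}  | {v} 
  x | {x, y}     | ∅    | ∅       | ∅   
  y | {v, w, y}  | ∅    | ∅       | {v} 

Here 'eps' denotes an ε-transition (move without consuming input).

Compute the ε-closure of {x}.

Begin with {x}.
No ε-moves leave this set, so the closure equals the set itself.

{x}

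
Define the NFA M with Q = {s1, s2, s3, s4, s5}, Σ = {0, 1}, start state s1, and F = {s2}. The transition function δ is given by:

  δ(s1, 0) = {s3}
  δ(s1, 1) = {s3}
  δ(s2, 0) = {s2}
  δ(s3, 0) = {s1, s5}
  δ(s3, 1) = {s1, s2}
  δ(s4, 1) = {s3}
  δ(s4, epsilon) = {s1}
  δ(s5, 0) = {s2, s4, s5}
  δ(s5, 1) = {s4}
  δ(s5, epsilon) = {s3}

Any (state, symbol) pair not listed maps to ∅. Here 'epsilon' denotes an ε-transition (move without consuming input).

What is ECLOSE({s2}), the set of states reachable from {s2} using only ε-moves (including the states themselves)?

Begin with {s2}.
No ε-moves leave this set, so the closure equals the set itself.

{s2}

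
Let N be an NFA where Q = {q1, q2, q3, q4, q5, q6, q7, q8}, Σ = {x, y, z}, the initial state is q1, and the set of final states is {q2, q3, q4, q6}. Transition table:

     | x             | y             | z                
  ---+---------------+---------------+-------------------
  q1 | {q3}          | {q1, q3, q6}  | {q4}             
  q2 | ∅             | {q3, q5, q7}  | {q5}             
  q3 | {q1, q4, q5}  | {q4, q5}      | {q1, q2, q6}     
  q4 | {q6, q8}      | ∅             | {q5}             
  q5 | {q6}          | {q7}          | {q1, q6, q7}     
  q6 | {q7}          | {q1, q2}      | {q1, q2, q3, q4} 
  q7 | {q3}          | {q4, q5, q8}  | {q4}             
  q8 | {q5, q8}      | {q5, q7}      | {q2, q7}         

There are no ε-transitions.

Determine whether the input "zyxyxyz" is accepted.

Start in {q1}.
Read 'z': q1→{q4}; now {q4}.
Read 'y': q4→∅; now ∅.
The set is empty and remains empty for the remaining 5 symbols.
The final set ∅ contains no accepting state.

No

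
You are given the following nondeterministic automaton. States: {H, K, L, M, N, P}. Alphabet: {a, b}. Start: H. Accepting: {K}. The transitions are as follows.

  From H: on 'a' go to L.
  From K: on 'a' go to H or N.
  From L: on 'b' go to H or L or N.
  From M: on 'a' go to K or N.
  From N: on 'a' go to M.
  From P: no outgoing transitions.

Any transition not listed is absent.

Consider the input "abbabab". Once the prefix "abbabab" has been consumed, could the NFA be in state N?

Start in {H}.
Read 'a': H→{L}; now {L}.
Read 'b': L→{H, L, N}; now {H, L, N}.
Read 'b': H→∅, L→{H, L, N}, N→∅; now {H, L, N}.
Read 'a': H→{L}, L→∅, N→{M}; now {L, M}.
Read 'b': L→{H, L, N}, M→∅; now {H, L, N}.
Read 'a': H→{L}, L→∅, N→{M}; now {L, M}.
Read 'b': L→{H, L, N}, M→∅; now {H, L, N}.
State N is in {H, L, N}.

Yes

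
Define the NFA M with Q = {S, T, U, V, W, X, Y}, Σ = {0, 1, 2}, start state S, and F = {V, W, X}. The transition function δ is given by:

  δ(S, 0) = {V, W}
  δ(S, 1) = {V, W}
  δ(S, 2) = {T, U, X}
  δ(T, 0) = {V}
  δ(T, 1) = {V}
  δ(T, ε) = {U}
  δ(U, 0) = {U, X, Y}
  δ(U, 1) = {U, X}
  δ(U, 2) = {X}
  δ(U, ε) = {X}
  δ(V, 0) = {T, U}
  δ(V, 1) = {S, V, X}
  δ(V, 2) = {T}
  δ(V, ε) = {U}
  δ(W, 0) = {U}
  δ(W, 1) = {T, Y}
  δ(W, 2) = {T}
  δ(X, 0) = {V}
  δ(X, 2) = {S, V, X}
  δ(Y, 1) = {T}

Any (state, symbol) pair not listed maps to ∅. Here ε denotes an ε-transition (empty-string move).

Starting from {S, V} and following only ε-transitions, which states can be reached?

{S, U, V, X}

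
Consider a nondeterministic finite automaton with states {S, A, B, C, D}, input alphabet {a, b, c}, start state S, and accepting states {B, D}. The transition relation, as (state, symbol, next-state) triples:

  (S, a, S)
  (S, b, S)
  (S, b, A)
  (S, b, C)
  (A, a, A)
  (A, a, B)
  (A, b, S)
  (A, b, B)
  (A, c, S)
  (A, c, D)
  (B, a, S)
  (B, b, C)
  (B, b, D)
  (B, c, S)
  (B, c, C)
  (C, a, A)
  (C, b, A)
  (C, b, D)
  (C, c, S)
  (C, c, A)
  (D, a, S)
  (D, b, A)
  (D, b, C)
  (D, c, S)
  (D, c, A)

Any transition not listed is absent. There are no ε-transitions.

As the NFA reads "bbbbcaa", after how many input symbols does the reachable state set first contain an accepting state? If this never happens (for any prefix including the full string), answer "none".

Start in {S}.
Read 'b': S→{S, A, C}; now {S, A, C}.
Read 'b': S→{S, A, C}, A→{S, B}, C→{A, D}; now {S, A, B, C, D}.
None of the earlier sets intersect F, but {S, A, B, C, D} does.

2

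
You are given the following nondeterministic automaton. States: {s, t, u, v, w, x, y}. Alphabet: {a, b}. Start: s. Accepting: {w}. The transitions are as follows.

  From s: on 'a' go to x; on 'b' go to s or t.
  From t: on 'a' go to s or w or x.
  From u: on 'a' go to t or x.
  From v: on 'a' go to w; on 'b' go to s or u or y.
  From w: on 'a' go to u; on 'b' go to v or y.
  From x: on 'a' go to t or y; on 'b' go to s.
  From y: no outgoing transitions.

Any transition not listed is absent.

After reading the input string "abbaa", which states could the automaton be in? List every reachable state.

Start in {s}.
Read 'a': s→{x}; now {x}.
Read 'b': x→{s}; now {s}.
Read 'b': s→{s, t}; now {s, t}.
Read 'a': s→{x}, t→{s, w, x}; now {s, w, x}.
Read 'a': s→{x}, w→{u}, x→{t, y}; now {t, u, x, y}.

{t, u, x, y}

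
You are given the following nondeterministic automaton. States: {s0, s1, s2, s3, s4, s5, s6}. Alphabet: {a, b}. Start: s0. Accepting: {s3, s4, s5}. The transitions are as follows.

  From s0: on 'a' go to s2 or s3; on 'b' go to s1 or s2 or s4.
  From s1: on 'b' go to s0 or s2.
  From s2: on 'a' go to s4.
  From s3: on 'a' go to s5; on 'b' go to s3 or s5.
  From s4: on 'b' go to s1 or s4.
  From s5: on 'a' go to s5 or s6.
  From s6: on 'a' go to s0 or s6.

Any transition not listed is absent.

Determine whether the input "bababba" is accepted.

Start in {s0}.
Read 'b': s0→{s1, s2, s4}; now {s1, s2, s4}.
Read 'a': s1→∅, s2→{s4}, s4→∅; now {s4}.
Read 'b': s4→{s1, s4}; now {s1, s4}.
Read 'a': s1→∅, s4→∅; now ∅.
The set is empty and remains empty for the remaining 3 symbols.
The final set ∅ contains no accepting state.

No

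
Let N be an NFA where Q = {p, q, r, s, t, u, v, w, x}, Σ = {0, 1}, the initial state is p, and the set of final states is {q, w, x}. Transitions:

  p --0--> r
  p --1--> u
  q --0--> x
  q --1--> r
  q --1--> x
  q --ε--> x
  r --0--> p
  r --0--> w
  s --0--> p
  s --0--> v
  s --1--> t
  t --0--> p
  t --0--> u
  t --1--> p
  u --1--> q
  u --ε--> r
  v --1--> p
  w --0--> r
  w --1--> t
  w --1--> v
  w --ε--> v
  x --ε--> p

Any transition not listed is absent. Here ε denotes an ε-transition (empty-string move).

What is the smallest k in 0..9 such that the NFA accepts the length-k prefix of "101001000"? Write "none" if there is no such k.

2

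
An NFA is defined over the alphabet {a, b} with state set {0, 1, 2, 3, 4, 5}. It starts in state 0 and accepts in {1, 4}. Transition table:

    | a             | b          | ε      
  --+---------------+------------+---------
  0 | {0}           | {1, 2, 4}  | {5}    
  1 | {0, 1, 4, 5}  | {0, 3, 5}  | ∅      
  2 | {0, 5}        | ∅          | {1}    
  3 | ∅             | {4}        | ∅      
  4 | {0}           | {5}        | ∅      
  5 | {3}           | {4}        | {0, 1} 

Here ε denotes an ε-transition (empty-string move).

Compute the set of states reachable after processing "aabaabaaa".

{0, 1, 3, 4, 5}

Start: ε-closure({0}) = {0, 1, 5}.
Read 'a': 0→{0}, 1→{0, 1, 4, 5}, 5→{3}; now {0, 1, 3, 4, 5}.
Read 'a': 0→{0}, 1→{0, 1, 4, 5}, 3→∅, 4→{0}, 5→{3}; now {0, 1, 3, 4, 5}.
Read 'b': 0→{1, 2, 4}, 1→{0, 3, 5}, 3→{4}, 4→{5}, 5→{4}; now {0, 1, 2, 3, 4, 5}.
Read 'a': 0→{0}, 1→{0, 1, 4, 5}, 2→{0, 5}, 3→∅, 4→{0}, 5→{3}; now {0, 1, 3, 4, 5}.
Read 'a': 0→{0}, 1→{0, 1, 4, 5}, 3→∅, 4→{0}, 5→{3}; now {0, 1, 3, 4, 5}.
Read 'b': 0→{1, 2, 4}, 1→{0, 3, 5}, 3→{4}, 4→{5}, 5→{4}; now {0, 1, 2, 3, 4, 5}.
Read 'a': 0→{0}, 1→{0, 1, 4, 5}, 2→{0, 5}, 3→∅, 4→{0}, 5→{3}; now {0, 1, 3, 4, 5}.
Read 'a': 0→{0}, 1→{0, 1, 4, 5}, 3→∅, 4→{0}, 5→{3}; now {0, 1, 3, 4, 5}.
Read 'a': 0→{0}, 1→{0, 1, 4, 5}, 3→∅, 4→{0}, 5→{3}; now {0, 1, 3, 4, 5}.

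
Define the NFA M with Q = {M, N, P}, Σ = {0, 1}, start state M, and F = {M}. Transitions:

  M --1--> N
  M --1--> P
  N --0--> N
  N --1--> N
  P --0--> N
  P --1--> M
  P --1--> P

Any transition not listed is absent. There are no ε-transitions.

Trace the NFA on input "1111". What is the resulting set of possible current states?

{M, N, P}

Start in {M}.
Read '1': M→{N, P}; now {N, P}.
Read '1': N→{N}, P→{M, P}; now {M, N, P}.
Read '1': M→{N, P}, N→{N}, P→{M, P}; now {M, N, P}.
Read '1': M→{N, P}, N→{N}, P→{M, P}; now {M, N, P}.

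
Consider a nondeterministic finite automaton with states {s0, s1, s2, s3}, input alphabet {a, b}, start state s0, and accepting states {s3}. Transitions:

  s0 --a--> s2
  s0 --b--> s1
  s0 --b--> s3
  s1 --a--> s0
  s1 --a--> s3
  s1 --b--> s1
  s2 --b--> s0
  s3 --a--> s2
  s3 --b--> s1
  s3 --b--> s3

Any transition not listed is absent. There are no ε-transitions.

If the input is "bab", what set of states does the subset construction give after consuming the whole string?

{s0, s1, s3}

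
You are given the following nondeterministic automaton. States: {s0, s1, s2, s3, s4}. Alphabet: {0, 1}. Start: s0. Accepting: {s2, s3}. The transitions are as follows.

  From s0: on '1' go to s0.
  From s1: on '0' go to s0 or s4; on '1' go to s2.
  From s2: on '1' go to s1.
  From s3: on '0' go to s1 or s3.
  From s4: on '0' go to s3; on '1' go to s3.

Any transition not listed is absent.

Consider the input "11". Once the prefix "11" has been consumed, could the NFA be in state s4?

No

Start in {s0}.
Read '1': s0→{s0}; now {s0}.
Read '1': s0→{s0}; now {s0}.
State s4 is not in {s0}.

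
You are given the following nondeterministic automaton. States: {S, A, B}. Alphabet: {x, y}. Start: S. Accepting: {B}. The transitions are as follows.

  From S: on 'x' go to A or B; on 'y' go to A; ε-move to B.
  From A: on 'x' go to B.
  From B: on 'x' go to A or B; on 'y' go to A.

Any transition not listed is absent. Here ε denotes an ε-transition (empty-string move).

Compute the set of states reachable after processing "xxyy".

Start: ε-closure({S}) = {S, B}.
Read 'x': {S, B} → {A, B}.
Read 'x': {A, B} → {A, B}.
Read 'y': {A, B} → {A}.
Read 'y': {A} → ∅.

∅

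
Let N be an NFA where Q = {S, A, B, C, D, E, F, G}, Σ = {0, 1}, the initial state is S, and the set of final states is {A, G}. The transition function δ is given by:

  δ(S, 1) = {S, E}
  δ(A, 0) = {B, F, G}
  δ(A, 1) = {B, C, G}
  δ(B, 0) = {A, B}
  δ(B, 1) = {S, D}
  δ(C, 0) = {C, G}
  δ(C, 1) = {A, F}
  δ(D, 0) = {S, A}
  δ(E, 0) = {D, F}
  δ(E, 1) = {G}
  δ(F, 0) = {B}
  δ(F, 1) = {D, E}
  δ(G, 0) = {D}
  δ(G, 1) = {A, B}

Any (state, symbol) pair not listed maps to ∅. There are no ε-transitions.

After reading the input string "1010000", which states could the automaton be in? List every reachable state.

{S, A, B, D, F, G}

Start in {S}.
Read '1': S→{S, E}; now {S, E}.
Read '0': S→∅, E→{D, F}; now {D, F}.
Read '1': D→∅, F→{D, E}; now {D, E}.
Read '0': D→{S, A}, E→{D, F}; now {S, A, D, F}.
Read '0': S→∅, A→{B, F, G}, D→{S, A}, F→{B}; now {S, A, B, F, G}.
Read '0': S→∅, A→{B, F, G}, B→{A, B}, F→{B}, G→{D}; now {A, B, D, F, G}.
Read '0': A→{B, F, G}, B→{A, B}, D→{S, A}, F→{B}, G→{D}; now {S, A, B, D, F, G}.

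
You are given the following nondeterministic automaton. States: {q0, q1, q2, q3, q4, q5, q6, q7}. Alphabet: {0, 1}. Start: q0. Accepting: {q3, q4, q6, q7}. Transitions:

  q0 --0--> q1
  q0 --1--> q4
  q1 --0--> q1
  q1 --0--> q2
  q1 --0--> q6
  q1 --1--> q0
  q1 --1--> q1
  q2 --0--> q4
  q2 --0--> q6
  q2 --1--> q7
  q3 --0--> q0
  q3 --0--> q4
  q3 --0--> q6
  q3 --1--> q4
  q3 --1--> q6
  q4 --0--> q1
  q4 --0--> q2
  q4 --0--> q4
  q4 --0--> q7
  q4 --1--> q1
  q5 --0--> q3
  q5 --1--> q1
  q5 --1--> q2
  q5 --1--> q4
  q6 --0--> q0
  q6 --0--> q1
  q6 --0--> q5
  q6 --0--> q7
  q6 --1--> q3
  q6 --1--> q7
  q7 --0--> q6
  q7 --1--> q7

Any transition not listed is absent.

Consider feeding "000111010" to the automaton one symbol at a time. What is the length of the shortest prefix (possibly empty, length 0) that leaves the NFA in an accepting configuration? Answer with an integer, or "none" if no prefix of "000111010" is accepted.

2

Start in {q0}.
Read '0': q0→{q1}; now {q1}.
Read '0': q1→{q1, q2, q6}; now {q1, q2, q6}.
None of the earlier sets intersect F, but {q1, q2, q6} does.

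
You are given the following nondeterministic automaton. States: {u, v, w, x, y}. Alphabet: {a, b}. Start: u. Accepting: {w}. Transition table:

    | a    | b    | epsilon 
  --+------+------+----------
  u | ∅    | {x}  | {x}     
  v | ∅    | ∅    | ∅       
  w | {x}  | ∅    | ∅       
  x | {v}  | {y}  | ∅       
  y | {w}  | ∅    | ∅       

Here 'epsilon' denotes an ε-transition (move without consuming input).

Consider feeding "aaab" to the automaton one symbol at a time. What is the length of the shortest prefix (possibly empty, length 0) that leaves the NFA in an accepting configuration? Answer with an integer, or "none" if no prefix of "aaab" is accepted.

none

Start: ε-closure({u}) = {u, x}.
Read 'a': u→∅, x→{v}; now {v}.
Read 'a': v→∅; now ∅.
The set is empty and remains empty for the remaining 2 symbols.
No reachable set along the way intersects F.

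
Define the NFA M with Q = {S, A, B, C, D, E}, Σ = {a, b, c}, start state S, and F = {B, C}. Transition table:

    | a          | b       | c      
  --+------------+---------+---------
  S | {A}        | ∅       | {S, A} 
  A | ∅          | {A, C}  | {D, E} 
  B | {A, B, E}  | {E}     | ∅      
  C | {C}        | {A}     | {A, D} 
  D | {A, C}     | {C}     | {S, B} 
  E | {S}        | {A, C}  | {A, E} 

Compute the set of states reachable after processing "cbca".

{S, A, C}

Start in {S}.
Read 'c': {S} → {S, A}.
Read 'b': {S, A} → {A, C}.
Read 'c': {A, C} → {A, D, E}.
Read 'a': {A, D, E} → {S, A, C}.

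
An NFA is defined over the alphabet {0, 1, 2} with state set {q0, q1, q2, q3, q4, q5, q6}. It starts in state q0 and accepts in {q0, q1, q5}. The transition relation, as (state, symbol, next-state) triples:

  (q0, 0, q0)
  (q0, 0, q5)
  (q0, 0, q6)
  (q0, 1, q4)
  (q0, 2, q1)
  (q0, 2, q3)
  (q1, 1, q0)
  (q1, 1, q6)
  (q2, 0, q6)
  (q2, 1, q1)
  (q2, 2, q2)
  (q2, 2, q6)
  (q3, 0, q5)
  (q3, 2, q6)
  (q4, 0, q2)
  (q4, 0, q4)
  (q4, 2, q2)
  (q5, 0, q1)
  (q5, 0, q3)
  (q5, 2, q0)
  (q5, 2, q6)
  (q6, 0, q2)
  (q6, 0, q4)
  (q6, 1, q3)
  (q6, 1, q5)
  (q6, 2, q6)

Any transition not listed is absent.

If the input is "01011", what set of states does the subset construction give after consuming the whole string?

Start in {q0}.
Read '0': {q0} → {q0, q5, q6}.
Read '1': {q0, q5, q6} → {q3, q4, q5}.
Read '0': {q3, q4, q5} → {q1, q2, q3, q4, q5}.
Read '1': {q1, q2, q3, q4, q5} → {q0, q1, q6}.
Read '1': {q0, q1, q6} → {q0, q3, q4, q5, q6}.

{q0, q3, q4, q5, q6}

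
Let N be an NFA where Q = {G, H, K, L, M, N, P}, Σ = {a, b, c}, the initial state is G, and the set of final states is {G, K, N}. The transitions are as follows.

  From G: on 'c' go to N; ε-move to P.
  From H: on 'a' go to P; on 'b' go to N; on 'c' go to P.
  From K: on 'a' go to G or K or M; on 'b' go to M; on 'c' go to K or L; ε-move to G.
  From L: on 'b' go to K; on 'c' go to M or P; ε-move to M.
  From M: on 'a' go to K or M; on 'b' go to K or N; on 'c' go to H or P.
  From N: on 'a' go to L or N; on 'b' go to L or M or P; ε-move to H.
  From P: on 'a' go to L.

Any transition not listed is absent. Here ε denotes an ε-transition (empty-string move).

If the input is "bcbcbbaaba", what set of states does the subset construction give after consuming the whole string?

∅

Start: ε-closure({G}) = {G, P}.
Read 'b': {G, P} → ∅.
The set is empty and remains empty for the remaining 9 symbols.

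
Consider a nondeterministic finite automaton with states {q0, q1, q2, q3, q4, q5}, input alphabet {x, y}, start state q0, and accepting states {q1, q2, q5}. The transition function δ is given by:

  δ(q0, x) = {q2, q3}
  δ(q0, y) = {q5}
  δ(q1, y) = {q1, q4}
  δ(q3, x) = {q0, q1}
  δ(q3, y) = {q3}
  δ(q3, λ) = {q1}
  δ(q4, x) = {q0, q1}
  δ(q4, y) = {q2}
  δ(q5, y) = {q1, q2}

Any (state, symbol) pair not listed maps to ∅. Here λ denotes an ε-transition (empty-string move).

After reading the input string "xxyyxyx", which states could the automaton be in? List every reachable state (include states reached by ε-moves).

Start in {q0}.
Read 'x': q0→{q2, q3}; union {q2, q3}; ε-closure = {q1, q2, q3}.
Read 'x': q1→∅, q2→∅, q3→{q0, q1}; now {q0, q1}.
Read 'y': q0→{q5}, q1→{q1, q4}; now {q1, q4, q5}.
Read 'y': q1→{q1, q4}, q4→{q2}, q5→{q1, q2}; now {q1, q2, q4}.
Read 'x': q1→∅, q2→∅, q4→{q0, q1}; now {q0, q1}.
Read 'y': q0→{q5}, q1→{q1, q4}; now {q1, q4, q5}.
Read 'x': q1→∅, q4→{q0, q1}, q5→∅; now {q0, q1}.

{q0, q1}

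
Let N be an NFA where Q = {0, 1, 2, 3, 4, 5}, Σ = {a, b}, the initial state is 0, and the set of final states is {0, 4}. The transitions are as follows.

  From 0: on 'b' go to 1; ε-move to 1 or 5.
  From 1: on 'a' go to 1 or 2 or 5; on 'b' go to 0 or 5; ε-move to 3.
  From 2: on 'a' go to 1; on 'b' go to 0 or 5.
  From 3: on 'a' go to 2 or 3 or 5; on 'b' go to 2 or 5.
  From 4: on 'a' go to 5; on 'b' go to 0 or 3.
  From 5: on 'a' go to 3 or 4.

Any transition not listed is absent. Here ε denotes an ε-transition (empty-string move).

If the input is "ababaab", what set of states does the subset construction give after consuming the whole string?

{0, 1, 2, 3, 5}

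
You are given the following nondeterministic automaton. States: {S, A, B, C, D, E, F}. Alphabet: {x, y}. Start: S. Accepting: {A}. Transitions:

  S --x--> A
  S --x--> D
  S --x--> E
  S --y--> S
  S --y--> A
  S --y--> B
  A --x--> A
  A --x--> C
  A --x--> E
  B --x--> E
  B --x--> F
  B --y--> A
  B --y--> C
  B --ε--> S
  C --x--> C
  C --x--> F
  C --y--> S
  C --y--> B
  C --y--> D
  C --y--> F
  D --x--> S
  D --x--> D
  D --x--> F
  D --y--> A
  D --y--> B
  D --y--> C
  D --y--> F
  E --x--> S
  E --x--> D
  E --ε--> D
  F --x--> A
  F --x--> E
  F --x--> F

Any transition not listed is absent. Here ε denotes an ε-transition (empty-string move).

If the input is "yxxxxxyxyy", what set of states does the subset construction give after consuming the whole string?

Start in {S}.
Read 'y': S→{S, A, B}; now {S, A, B}.
Read 'x': S→{A, D, E}, A→{A, C, E}, B→{E, F}; now {A, C, D, E, F}.
Read 'x': A→{A, C, E}, C→{C, F}, D→{S, D, F}, E→{S, D}, F→{A, E, F}; now {S, A, C, D, E, F}.
Read 'x': S→{A, D, E}, A→{A, C, E}, C→{C, F}, D→{S, D, F}, E→{S, D}, F→{A, E, F}; now {S, A, C, D, E, F}.
Read 'x': S→{A, D, E}, A→{A, C, E}, C→{C, F}, D→{S, D, F}, E→{S, D}, F→{A, E, F}; now {S, A, C, D, E, F}.
Read 'x': S→{A, D, E}, A→{A, C, E}, C→{C, F}, D→{S, D, F}, E→{S, D}, F→{A, E, F}; now {S, A, C, D, E, F}.
Read 'y': S→{S, A, B}, A→∅, C→{S, B, D, F}, D→{A, B, C, F}, E→∅, F→∅; now {S, A, B, C, D, F}.
Read 'x': S→{A, D, E}, A→{A, C, E}, B→{E, F}, C→{C, F}, D→{S, D, F}, F→{A, E, F}; now {S, A, C, D, E, F}.
Read 'y': S→{S, A, B}, A→∅, C→{S, B, D, F}, D→{A, B, C, F}, E→∅, F→∅; now {S, A, B, C, D, F}.
Read 'y': S→{S, A, B}, A→∅, B→{A, C}, C→{S, B, D, F}, D→{A, B, C, F}, F→∅; now {S, A, B, C, D, F}.

{S, A, B, C, D, F}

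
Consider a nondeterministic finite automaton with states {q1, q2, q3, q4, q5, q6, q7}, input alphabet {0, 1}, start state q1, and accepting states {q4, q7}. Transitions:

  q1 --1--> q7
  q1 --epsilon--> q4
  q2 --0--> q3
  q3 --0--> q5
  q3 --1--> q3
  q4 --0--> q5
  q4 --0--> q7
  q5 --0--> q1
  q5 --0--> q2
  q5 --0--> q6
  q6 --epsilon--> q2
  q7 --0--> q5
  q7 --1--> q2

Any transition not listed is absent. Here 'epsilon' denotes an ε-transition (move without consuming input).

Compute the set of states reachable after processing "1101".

Start: ε-closure({q1}) = {q1, q4}.
Read '1': q1→{q7}, q4→∅; now {q7}.
Read '1': q7→{q2}; now {q2}.
Read '0': q2→{q3}; now {q3}.
Read '1': q3→{q3}; now {q3}.

{q3}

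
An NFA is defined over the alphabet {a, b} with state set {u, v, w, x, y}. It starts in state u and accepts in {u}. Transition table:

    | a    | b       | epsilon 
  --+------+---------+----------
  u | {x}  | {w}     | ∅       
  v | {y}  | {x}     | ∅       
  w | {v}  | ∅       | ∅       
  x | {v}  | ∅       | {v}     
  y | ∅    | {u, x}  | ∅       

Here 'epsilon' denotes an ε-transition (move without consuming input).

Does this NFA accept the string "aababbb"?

Start in {u}.
Read 'a': {u} → {v, x}.
Read 'a': {v, x} → {v, y}.
Read 'b': {v, y} → {u, v, x}.
Read 'a': {u, v, x} → {v, x, y}.
Read 'b': {v, x, y} → {u, v, x}.
Read 'b': {u, v, x} → {v, w, x}.
Read 'b': {v, w, x} → {v, x}.
The final set {v, x} contains no accepting state.

No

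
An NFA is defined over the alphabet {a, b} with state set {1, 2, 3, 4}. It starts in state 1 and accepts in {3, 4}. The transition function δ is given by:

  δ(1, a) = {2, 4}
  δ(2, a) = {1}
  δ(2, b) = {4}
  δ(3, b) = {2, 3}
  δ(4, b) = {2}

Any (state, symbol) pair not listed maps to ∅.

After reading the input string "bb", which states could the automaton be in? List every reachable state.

Start in {1}.
Read 'b': {1} → ∅.
The set is empty and remains empty for the remaining 1 symbol.

∅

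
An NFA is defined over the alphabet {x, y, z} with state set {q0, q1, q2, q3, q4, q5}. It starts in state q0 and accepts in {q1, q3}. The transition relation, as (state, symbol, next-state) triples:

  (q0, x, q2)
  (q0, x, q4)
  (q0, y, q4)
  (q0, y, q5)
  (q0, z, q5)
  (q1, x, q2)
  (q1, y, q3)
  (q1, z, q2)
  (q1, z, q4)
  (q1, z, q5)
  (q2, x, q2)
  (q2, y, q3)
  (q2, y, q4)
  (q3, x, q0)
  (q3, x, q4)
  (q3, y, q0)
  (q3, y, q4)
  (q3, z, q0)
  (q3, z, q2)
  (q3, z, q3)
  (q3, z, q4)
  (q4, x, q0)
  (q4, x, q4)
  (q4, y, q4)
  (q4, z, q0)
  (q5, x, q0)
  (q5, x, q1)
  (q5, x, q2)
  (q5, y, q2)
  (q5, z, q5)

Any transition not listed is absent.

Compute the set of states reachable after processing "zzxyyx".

Start in {q0}.
Read 'z': q0→{q5}; now {q5}.
Read 'z': q5→{q5}; now {q5}.
Read 'x': q5→{q0, q1, q2}; now {q0, q1, q2}.
Read 'y': q0→{q4, q5}, q1→{q3}, q2→{q3, q4}; now {q3, q4, q5}.
Read 'y': q3→{q0, q4}, q4→{q4}, q5→{q2}; now {q0, q2, q4}.
Read 'x': q0→{q2, q4}, q2→{q2}, q4→{q0, q4}; now {q0, q2, q4}.

{q0, q2, q4}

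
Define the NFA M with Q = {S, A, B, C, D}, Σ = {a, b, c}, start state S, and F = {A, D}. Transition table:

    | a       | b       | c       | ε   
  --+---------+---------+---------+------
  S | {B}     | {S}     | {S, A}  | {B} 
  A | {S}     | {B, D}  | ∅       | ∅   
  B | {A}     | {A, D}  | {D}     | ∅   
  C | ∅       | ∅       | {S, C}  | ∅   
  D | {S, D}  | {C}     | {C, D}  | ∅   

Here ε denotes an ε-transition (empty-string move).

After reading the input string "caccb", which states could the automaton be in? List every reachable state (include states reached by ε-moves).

{S, A, B, C, D}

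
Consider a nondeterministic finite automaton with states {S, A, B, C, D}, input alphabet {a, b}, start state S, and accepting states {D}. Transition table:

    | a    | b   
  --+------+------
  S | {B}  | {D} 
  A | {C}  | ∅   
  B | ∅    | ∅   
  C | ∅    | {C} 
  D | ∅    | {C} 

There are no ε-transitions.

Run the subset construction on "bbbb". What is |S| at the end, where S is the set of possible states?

Start in {S}.
Read 'b': {S} → {D}.
Read 'b': {D} → {C}.
Read 'b': {C} → {C}.
Read 'b': {C} → {C}.
That set has 1 state.

1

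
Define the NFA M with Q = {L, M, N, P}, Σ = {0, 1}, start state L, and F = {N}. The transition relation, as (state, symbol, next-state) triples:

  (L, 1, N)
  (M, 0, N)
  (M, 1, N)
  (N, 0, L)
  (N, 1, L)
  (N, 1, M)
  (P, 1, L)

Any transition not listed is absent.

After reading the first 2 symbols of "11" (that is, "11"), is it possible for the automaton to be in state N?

Start in {L}.
Read '1': L→{N}; now {N}.
Read '1': N→{L, M}; now {L, M}.
State N is not in {L, M}.

No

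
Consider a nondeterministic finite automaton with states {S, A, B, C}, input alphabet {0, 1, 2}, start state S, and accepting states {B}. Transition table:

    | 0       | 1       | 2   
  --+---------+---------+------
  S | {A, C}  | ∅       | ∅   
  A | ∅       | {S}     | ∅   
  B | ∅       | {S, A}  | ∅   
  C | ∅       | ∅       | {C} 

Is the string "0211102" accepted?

No

Start in {S}.
Read '0': S→{A, C}; now {A, C}.
Read '2': A→∅, C→{C}; now {C}.
Read '1': C→∅; now ∅.
The set is empty and remains empty for the remaining 4 symbols.
The final set ∅ contains no accepting state.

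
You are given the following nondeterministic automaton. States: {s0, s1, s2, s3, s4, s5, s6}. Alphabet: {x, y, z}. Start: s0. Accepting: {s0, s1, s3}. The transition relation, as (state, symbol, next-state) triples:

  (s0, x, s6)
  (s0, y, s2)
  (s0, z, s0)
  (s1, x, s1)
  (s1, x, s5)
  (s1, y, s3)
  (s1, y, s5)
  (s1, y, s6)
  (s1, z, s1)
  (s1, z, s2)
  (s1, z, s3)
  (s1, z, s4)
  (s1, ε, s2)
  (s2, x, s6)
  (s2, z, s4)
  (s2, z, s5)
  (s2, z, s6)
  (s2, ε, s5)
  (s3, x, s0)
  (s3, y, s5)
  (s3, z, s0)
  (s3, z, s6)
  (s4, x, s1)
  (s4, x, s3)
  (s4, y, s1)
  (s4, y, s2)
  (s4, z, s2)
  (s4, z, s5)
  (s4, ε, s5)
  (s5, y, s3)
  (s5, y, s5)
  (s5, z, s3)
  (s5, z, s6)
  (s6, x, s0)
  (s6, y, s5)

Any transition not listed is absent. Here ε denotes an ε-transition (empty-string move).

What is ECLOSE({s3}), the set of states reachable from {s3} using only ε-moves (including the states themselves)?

{s3}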